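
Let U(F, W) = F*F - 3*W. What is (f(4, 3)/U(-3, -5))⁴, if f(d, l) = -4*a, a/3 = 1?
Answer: 1/16 ≈ 0.062500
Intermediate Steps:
a = 3 (a = 3*1 = 3)
f(d, l) = -12 (f(d, l) = -4*3 = -12)
U(F, W) = F² - 3*W
(f(4, 3)/U(-3, -5))⁴ = (-12/((-3)² - 3*(-5)))⁴ = (-12/(9 + 15))⁴ = (-12/24)⁴ = (-12*1/24)⁴ = (-½)⁴ = 1/16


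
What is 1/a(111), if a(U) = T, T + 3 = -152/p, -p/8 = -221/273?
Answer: -17/450 ≈ -0.037778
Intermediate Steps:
p = 136/21 (p = -(-1768)/273 = -8*(-17/21) = 136/21 ≈ 6.4762)
T = -450/17 (T = -3 - 152/136/21 = -3 - 152*21/136 = -3 - 399/17 = -450/17 ≈ -26.471)
a(U) = -450/17
1/a(111) = 1/(-450/17) = -17/450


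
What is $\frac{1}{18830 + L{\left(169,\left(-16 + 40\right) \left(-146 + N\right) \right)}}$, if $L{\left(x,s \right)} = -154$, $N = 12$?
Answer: $\frac{1}{18676} \approx 5.3545 \cdot 10^{-5}$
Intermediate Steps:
$\frac{1}{18830 + L{\left(169,\left(-16 + 40\right) \left(-146 + N\right) \right)}} = \frac{1}{18830 - 154} = \frac{1}{18676}$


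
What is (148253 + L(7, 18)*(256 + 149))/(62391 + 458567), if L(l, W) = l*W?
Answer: 199283/520958 ≈ 0.38253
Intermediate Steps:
L(l, W) = W*l
(148253 + L(7, 18)*(256 + 149))/(62391 + 458567) = (148253 + (18*7)*(256 + 149))/(62391 + 458567) = (148253 + 126*405)/520958 = (148253 + 51030)*(1/520958) = 199283*(1/520958) = 199283/520958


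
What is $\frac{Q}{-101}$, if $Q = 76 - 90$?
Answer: $\frac{14}{101} \approx 0.13861$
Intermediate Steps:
$Q = -14$
$\frac{Q}{-101} = - \frac{14}{-101} = \left(-14\right) \left(- \frac{1}{101}\right) = \frac{14}{101}$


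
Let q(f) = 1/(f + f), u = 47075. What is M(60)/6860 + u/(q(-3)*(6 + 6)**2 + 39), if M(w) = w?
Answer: 3229354/1029 ≈ 3138.3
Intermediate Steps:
q(f) = 1/(2*f)
M(60)/6860 + u/(q(-3)*(6 + 6)**2 + 39) = 60/6860 + 47075/(((1/2)/(-3))*(6 + 6)**2 + 39) = 60*(1/6860) + 47075/(((1/2)*(-1/3))*12**2 + 39) = 3/343 + 47075/(-1/6*144 + 39) = 3/343 + 47075/(-24 + 39) = 3/343 + 47075/15 = 3/343 + 47075*(1/15) = 3/343 + 9415/3 = 3229354/1029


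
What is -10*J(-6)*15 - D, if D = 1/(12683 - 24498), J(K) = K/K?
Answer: -1772249/11815 ≈ -150.00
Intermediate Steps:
J(K) = 1
D = -1/11815 (D = 1/(-11815) = -1/11815 ≈ -8.4638e-5)
-10*J(-6)*15 - D = -10*1*15 - 1*(-1/11815) = -10*15 + 1/11815 = -150 + 1/11815 = -1772249/11815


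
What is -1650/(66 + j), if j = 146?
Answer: -825/106 ≈ -7.7830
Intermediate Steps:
-1650/(66 + j) = -1650/(66 + 146) = -1650/212 = -1650*1/212 = -825/106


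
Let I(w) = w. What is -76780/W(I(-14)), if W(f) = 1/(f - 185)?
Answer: 15279220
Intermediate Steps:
W(f) = 1/(-185 + f)
-76780/W(I(-14)) = -76780/(1/(-185 - 14)) = -76780/(1/(-199)) = -76780/(-1/199) = -76780*(-199) = 15279220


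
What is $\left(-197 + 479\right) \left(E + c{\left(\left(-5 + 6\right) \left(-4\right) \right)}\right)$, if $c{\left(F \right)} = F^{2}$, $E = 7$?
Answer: $6486$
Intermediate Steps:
$\left(-197 + 479\right) \left(E + c{\left(\left(-5 + 6\right) \left(-4\right) \right)}\right) = \left(-197 + 479\right) \left(7 + \left(\left(-5 + 6\right) \left(-4\right)\right)^{2}\right) = 282 \left(7 + \left(1 \left(-4\right)\right)^{2}\right) = 282 \left(7 + \left(-4\right)^{2}\right) = 282 \left(7 + 16\right) = 282 \cdot 23 = 6486$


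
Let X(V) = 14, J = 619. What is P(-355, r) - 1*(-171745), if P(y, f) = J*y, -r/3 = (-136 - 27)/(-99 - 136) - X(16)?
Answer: -48000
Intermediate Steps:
r = 9381/235 (r = -3*((-136 - 27)/(-99 - 136) - 1*14) = -3*(-163/(-235) - 14) = -3*(-163*(-1/235) - 14) = -3*(163/235 - 14) = -3*(-3127/235) = 9381/235 ≈ 39.919)
P(y, f) = 619*y
P(-355, r) - 1*(-171745) = 619*(-355) - 1*(-171745) = -219745 + 171745 = -48000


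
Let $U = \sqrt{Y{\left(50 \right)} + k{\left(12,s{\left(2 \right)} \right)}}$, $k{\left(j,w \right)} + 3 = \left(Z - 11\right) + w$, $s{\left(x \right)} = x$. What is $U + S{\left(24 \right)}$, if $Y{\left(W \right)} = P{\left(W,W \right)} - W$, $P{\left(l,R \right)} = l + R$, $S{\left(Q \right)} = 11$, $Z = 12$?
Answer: $11 + 5 \sqrt{2} \approx 18.071$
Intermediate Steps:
$P{\left(l,R \right)} = R + l$
$Y{\left(W \right)} = W$ ($Y{\left(W \right)} = \left(W + W\right) - W = 2 W - W = W$)
$k{\left(j,w \right)} = -2 + w$ ($k{\left(j,w \right)} = -3 + \left(\left(12 - 11\right) + w\right) = -3 + \left(1 + w\right) = -2 + w$)
$U = 5 \sqrt{2}$ ($U = \sqrt{50 + \left(-2 + 2\right)} = \sqrt{50 + 0} = \sqrt{50} = 5 \sqrt{2} \approx 7.0711$)
$U + S{\left(24 \right)} = 5 \sqrt{2} + 11 = 11 + 5 \sqrt{2}$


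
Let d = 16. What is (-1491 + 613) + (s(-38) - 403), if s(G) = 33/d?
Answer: -20463/16 ≈ -1278.9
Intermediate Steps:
s(G) = 33/16
(-1491 + 613) + (s(-38) - 403) = (-1491 + 613) + (33/16 - 403) = -878 - 6415/16 = -20463/16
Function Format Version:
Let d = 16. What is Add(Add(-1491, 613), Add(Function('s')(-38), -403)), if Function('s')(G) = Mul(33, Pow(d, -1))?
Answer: Rational(-20463, 16) ≈ -1278.9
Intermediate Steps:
Function('s')(G) = Rational(33, 16) (Function('s')(G) = Mul(33, Pow(16, -1)) = Mul(33, Rational(1, 16)) = Rational(33, 16))
Add(Add(-1491, 613), Add(Function('s')(-38), -403)) = Add(Add(-1491, 613), Add(Rational(33, 16), -403)) = Add(-878, Rational(-6415, 16)) = Rational(-20463, 16)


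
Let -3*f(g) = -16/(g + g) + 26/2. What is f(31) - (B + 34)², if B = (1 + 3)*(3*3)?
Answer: -456095/93 ≈ -4904.3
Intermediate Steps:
f(g) = -13/3 + 8/(3*g) (f(g) = -(-16/(g + g) + 26/2)/3 = -(-16*1/(2*g) + 26*(½))/3 = -(-8/g + 13)/3 = -(13 - 8/g)/3 = -13/3 + 8/(3*g))
B = 36 (B = 4*9 = 36)
f(31) - (B + 34)² = (⅓)*(8 - 13*31)/31 - (36 + 34)² = (⅓)*(1/31)*(8 - 403) - 1*70² = (⅓)*(1/31)*(-395) - 1*4900 = -395/93 - 4900 = -456095/93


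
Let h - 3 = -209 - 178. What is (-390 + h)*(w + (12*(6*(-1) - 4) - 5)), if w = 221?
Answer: -74304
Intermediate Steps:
h = -384 (h = 3 + (-209 - 178) = 3 - 387 = -384)
(-390 + h)*(w + (12*(6*(-1) - 4) - 5)) = (-390 - 384)*(221 + (12*(6*(-1) - 4) - 5)) = -774*(221 + (12*(-6 - 4) - 5)) = -774*(221 + (12*(-10) - 5)) = -774*(221 + (-120 - 5)) = -774*(221 - 125) = -774*96 = -74304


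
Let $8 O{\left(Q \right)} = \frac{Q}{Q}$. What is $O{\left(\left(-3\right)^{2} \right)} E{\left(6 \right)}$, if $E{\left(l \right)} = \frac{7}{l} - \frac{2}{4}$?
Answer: $\frac{1}{12} \approx 0.083333$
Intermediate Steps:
$O{\left(Q \right)} = \frac{1}{8}$ ($O{\left(Q \right)} = \frac{Q \frac{1}{Q}}{8} = \frac{1}{8} \cdot 1 = \frac{1}{8}$)
$E{\left(l \right)} = - \frac{1}{2} + \frac{7}{l}$ ($E{\left(l \right)} = \frac{7}{l} - \frac{1}{2} = - \frac{1}{2} + \frac{7}{l}$)
$O{\left(\left(-3\right)^{2} \right)} E{\left(6 \right)} = \frac{\frac{1}{2} \cdot \frac{1}{6} \left(14 - 6\right)}{8} = \frac{\frac{1}{2} \cdot \frac{1}{6} \cdot 8}{8} = \frac{1}{8} \cdot \frac{2}{3} = \frac{1}{12}$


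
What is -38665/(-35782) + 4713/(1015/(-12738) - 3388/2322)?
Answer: -831038251518211/271425398678 ≈ -3061.8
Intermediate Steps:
-38665/(-35782) + 4713/(1015/(-12738) - 3388/2322) = -38665*(-1/35782) + 4713/(1015*(-1/12738) - 3388*1/2322) = 38665/35782 + 4713/(-1015/12738 - 1694/1161) = 38665/35782 + 4713/(-7585529/4929606) = 38665/35782 + 4713*(-4929606/7585529) = 38665/35782 - 23233233078/7585529 = -831038251518211/271425398678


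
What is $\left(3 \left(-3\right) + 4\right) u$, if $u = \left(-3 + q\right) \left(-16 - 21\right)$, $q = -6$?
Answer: $-1665$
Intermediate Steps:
$u = 333$ ($u = \left(-3 - 6\right) \left(-16 - 21\right) = \left(-9\right) \left(-37\right) = 333$)
$\left(3 \left(-3\right) + 4\right) u = \left(3 \left(-3\right) + 4\right) 333 = \left(-9 + 4\right) 333 = \left(-5\right) 333 = -1665$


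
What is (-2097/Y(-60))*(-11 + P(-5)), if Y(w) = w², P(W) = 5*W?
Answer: 2097/100 ≈ 20.970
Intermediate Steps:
(-2097/Y(-60))*(-11 + P(-5)) = (-2097/((-60)²))*(-11 + 5*(-5)) = (-2097/3600)*(-11 - 25) = -2097*1/3600*(-36) = -233/400*(-36) = 2097/100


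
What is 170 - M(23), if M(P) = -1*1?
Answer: 171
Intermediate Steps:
M(P) = -1
170 - M(23) = 170 - 1*(-1) = 170 + 1 = 171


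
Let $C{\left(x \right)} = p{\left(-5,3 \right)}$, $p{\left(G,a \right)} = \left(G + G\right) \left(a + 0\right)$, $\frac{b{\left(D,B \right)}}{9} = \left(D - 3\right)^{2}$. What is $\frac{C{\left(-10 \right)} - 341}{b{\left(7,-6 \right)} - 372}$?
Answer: $\frac{371}{228} \approx 1.6272$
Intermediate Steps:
$b{\left(D,B \right)} = 9 \left(-3 + D\right)^{2}$ ($b{\left(D,B \right)} = 9 \left(D - 3\right)^{2} = 9 \left(-3 + D\right)^{2}$)
$p{\left(G,a \right)} = 2 G a$
$C{\left(x \right)} = -30$ ($C{\left(x \right)} = 2 \left(-5\right) 3 = -30$)
$\frac{C{\left(-10 \right)} - 341}{b{\left(7,-6 \right)} - 372} = \frac{-30 - 341}{9 \left(-3 + 7\right)^{2} - 372} = - \frac{371}{9 \cdot 4^{2} - 372} = - \frac{371}{9 \cdot 16 - 372} = - \frac{371}{144 - 372} = - \frac{371}{-228} = \left(-371\right) \left(- \frac{1}{228}\right) = \frac{371}{228}$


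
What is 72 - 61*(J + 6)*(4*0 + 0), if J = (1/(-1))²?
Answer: 72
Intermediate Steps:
J = 1 (J = (-1)² = 1)
72 - 61*(J + 6)*(4*0 + 0) = 72 - 61*(1 + 6)*(4*0 + 0) = 72 - 427*(0 + 0) = 72 - 427*0 = 72 - 61*0 = 72 + 0 = 72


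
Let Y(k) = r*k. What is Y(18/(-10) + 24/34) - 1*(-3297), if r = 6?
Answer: 279687/85 ≈ 3290.4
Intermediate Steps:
Y(k) = 6*k
Y(18/(-10) + 24/34) - 1*(-3297) = 6*(18/(-10) + 24/34) - 1*(-3297) = 6*(18*(-⅒) + 24*(1/34)) + 3297 = 6*(-9/5 + 12/17) + 3297 = 6*(-93/85) + 3297 = -558/85 + 3297 = 279687/85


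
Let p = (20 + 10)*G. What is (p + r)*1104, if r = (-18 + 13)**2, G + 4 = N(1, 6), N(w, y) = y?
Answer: 93840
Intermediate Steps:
G = 2 (G = -4 + 6 = 2)
r = 25 (r = (-5)**2 = 25)
p = 60 (p = (20 + 10)*2 = 30*2 = 60)
(p + r)*1104 = (60 + 25)*1104 = 85*1104 = 93840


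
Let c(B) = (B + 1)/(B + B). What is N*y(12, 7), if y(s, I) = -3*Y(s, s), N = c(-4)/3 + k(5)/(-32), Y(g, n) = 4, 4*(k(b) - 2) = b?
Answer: -9/32 ≈ -0.28125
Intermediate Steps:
k(b) = 2 + b/4
c(B) = (1 + B)/(2*B) (c(B) = (1 + B)/((2*B)) = (1 + B)*(1/(2*B)) = (1 + B)/(2*B))
N = 3/128 (N = ((½)*(1 - 4)/(-4))/3 + (2 + (¼)*5)/(-32) = ((½)*(-¼)*(-3))*(⅓) + (2 + 5/4)*(-1/32) = (3/8)*(⅓) + (13/4)*(-1/32) = ⅛ - 13/128 = 3/128 ≈ 0.023438)
y(s, I) = -12 (y(s, I) = -3*4 = -12)
N*y(12, 7) = (3/128)*(-12) = -9/32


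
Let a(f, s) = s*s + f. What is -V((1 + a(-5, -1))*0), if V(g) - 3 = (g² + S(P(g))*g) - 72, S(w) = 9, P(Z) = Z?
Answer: 69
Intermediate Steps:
a(f, s) = f + s² (a(f, s) = s² + f = f + s²)
V(g) = -69 + g² + 9*g (V(g) = 3 + ((g² + 9*g) - 72) = 3 + (-72 + g² + 9*g) = -69 + g² + 9*g)
-V((1 + a(-5, -1))*0) = -(-69 + ((1 + (-5 + (-1)²))*0)² + 9*((1 + (-5 + (-1)²))*0)) = -(-69 + ((1 + (-5 + 1))*0)² + 9*((1 + (-5 + 1))*0)) = -(-69 + ((1 - 4)*0)² + 9*((1 - 4)*0)) = -(-69 + (-3*0)² + 9*(-3*0)) = -(-69 + 0² + 9*0) = -(-69 + 0 + 0) = -1*(-69) = 69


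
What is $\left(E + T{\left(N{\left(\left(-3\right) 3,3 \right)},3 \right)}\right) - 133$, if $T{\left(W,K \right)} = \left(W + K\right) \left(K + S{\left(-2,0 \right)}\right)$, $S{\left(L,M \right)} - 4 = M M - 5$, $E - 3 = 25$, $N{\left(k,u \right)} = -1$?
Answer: $-101$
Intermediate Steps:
$E = 28$ ($E = 3 + 25 = 28$)
$S{\left(L,M \right)} = -1 + M^{2}$ ($S{\left(L,M \right)} = 4 + \left(M M - 5\right) = 4 + \left(M^{2} - 5\right) = 4 + \left(-5 + M^{2}\right) = -1 + M^{2}$)
$T{\left(W,K \right)} = \left(-1 + K\right) \left(K + W\right)$ ($T{\left(W,K \right)} = \left(W + K\right) \left(K - \left(1 - 0^{2}\right)\right) = \left(K + W\right) \left(K + \left(-1 + 0\right)\right) = \left(K + W\right) \left(K - 1\right) = \left(K + W\right) \left(-1 + K\right) = \left(-1 + K\right) \left(K + W\right)$)
$\left(E + T{\left(N{\left(\left(-3\right) 3,3 \right)},3 \right)}\right) - 133 = \left(28 + \left(3^{2} - 3 - -1 + 3 \left(-1\right)\right)\right) - 133 = \left(28 + \left(9 - 3 + 1 - 3\right)\right) - 133 = \left(28 + 4\right) - 133 = 32 - 133 = -101$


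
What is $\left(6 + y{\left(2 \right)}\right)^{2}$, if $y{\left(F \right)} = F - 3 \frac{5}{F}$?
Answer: $\frac{1}{4} \approx 0.25$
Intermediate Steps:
$y{\left(F \right)} = F - \frac{15}{F}$
$\left(6 + y{\left(2 \right)}\right)^{2} = \left(6 + \left(2 - \frac{15}{2}\right)\right)^{2} = \left(6 - \frac{11}{2}\right)^{2} = \left(\frac{1}{2}\right)^{2} = \frac{1}{4}$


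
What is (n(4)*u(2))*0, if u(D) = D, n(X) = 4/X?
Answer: 0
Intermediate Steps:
(n(4)*u(2))*0 = ((4/4)*2)*0 = ((4*(1/4))*2)*0 = (1*2)*0 = 2*0 = 0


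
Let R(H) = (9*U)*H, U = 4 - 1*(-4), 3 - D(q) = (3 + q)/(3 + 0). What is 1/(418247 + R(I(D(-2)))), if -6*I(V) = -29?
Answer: 1/418595 ≈ 2.3889e-6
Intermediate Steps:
D(q) = 2 - q/3 (D(q) = 3 - (3 + q)/(3 + 0) = 3 - (3 + q)/3 = 3 - (1 + q/3) = 3 + (-1 - q/3) = 2 - q/3)
I(V) = 29/6 (I(V) = -⅙*(-29) = 29/6)
U = 8 (U = 4 + 4 = 8)
R(H) = 72*H (R(H) = (9*8)*H = 72*H)
1/(418247 + R(I(D(-2)))) = 1/(418247 + 72*(29/6)) = 1/(418247 + 348) = 1/418595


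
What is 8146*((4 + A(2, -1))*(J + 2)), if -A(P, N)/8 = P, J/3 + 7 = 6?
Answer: 97752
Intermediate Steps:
J = -3 (J = -21 + 3*6 = -21 + 18 = -3)
A(P, N) = -8*P
8146*((4 + A(2, -1))*(J + 2)) = 8146*((4 - 8*2)*(-3 + 2)) = 8146*((4 - 16)*(-1)) = 8146*(-12*(-1)) = 8146*12 = 97752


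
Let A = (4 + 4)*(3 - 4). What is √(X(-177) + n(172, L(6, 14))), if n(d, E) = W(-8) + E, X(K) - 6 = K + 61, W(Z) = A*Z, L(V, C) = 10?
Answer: 6*I ≈ 6.0*I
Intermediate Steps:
A = -8 (A = 8*(-1) = -8)
W(Z) = -8*Z
X(K) = 67 + K (X(K) = 6 + (K + 61) = 6 + (61 + K) = 67 + K)
n(d, E) = 64 + E (n(d, E) = -8*(-8) + E = 64 + E)
√(X(-177) + n(172, L(6, 14))) = √((67 - 177) + (64 + 10)) = √(-110 + 74) = √(-36) = 6*I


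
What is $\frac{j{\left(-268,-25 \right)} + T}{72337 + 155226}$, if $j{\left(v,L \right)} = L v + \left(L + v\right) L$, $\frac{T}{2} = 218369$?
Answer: $\frac{450763}{227563} \approx 1.9808$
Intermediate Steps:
$T = 436738$ ($T = 2 \cdot 218369 = 436738$)
$j{\left(v,L \right)} = L v + L \left(L + v\right)$
$\frac{j{\left(-268,-25 \right)} + T}{72337 + 155226} = \frac{- 25 \left(-25 + 2 \left(-268\right)\right) + 436738}{72337 + 155226} = \frac{- 25 \left(-25 - 536\right) + 436738}{227563} = \left(\left(-25\right) \left(-561\right) + 436738\right) \frac{1}{227563} = \left(14025 + 436738\right) \frac{1}{227563} = 450763 \cdot \frac{1}{227563} = \frac{450763}{227563}$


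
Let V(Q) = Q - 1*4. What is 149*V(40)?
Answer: 5364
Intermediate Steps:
V(Q) = -4 + Q (V(Q) = Q - 4 = -4 + Q)
149*V(40) = 149*(-4 + 40) = 149*36 = 5364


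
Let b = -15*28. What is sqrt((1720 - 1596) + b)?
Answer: 2*I*sqrt(74) ≈ 17.205*I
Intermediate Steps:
b = -420
sqrt((1720 - 1596) + b) = sqrt((1720 - 1596) - 420) = sqrt(124 - 420) = sqrt(-296) = 2*I*sqrt(74)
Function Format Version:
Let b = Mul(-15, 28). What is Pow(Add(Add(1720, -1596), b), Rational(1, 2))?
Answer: Mul(2, I, Pow(74, Rational(1, 2))) ≈ Mul(17.205, I)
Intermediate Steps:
b = -420
Pow(Add(Add(1720, -1596), b), Rational(1, 2)) = Pow(Add(Add(1720, -1596), -420), Rational(1, 2)) = Pow(Add(124, -420), Rational(1, 2)) = Pow(-296, Rational(1, 2)) = Mul(2, I, Pow(74, Rational(1, 2)))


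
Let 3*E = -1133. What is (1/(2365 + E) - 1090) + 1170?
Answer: 476963/5962 ≈ 80.000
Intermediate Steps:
E = -1133/3 (E = (⅓)*(-1133) = -1133/3 ≈ -377.67)
(1/(2365 + E) - 1090) + 1170 = (1/(2365 - 1133/3) - 1090) + 1170 = (1/(5962/3) - 1090) + 1170 = (3/5962 - 1090) + 1170 = -6498577/5962 + 1170 = 476963/5962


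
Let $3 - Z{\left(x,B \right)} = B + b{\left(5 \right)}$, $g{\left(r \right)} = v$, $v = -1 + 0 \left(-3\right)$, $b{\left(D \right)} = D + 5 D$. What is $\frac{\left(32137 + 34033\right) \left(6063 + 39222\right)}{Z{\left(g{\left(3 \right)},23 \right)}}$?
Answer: $-59930169$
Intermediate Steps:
$b{\left(D \right)} = 6 D$
$v = -1$ ($v = -1 + 0 = -1$)
$g{\left(r \right)} = -1$
$Z{\left(x,B \right)} = -27 - B$ ($Z{\left(x,B \right)} = 3 - \left(B + 6 \cdot 5\right) = 3 - \left(B + 30\right) = 3 - \left(30 + B\right) = -27 - B$)
$\frac{\left(32137 + 34033\right) \left(6063 + 39222\right)}{Z{\left(g{\left(3 \right)},23 \right)}} = \frac{\left(32137 + 34033\right) \left(6063 + 39222\right)}{-27 - 23} = \frac{66170 \cdot 45285}{-27 - 23} = \frac{2996508450}{-50} = 2996508450 \left(- \frac{1}{50}\right) = -59930169$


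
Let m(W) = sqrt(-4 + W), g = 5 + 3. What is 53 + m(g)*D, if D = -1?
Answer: 51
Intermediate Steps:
g = 8
53 + m(g)*D = 53 + sqrt(-4 + 8)*(-1) = 53 + sqrt(4)*(-1) = 53 + 2*(-1) = 53 - 2 = 51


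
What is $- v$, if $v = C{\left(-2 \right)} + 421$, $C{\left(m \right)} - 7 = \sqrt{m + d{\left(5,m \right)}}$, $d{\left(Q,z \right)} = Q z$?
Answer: $-428 - 2 i \sqrt{3} \approx -428.0 - 3.4641 i$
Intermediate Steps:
$C{\left(m \right)} = 7 + \sqrt{6} \sqrt{m}$ ($C{\left(m \right)} = 7 + \sqrt{m + 5 m} = 7 + \sqrt{6 m} = 7 + \sqrt{6} \sqrt{m}$)
$v = 428 + 2 i \sqrt{3}$ ($v = \left(7 + \sqrt{6} \sqrt{-2}\right) + 421 = \left(7 + \sqrt{6} i \sqrt{2}\right) + 421 = \left(7 + 2 i \sqrt{3}\right) + 421 = 428 + 2 i \sqrt{3} \approx 428.0 + 3.4641 i$)
$- v = - (428 + 2 i \sqrt{3}) = -428 - 2 i \sqrt{3}$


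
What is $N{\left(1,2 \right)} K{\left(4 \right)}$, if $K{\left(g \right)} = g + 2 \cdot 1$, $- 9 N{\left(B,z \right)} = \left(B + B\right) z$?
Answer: $- \frac{8}{3} \approx -2.6667$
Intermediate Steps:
$N{\left(B,z \right)} = - \frac{2 B z}{9}$ ($N{\left(B,z \right)} = - \frac{\left(B + B\right) z}{9} = - \frac{2 B z}{9}$)
$K{\left(g \right)} = 2 + g$ ($K{\left(g \right)} = g + 2 = 2 + g$)
$N{\left(1,2 \right)} K{\left(4 \right)} = \left(- \frac{2}{9}\right) 1 \cdot 2 \left(2 + 4\right) = \left(- \frac{4}{9}\right) 6 = - \frac{8}{3}$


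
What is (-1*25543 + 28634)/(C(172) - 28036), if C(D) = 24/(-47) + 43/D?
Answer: -581108/5270817 ≈ -0.11025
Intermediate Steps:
C(D) = -24/47 + 43/D (C(D) = 24*(-1/47) + 43/D = -24/47 + 43/D)
(-1*25543 + 28634)/(C(172) - 28036) = (-1*25543 + 28634)/((-24/47 + 43/172) - 28036) = (-25543 + 28634)/((-24/47 + 43*(1/172)) - 28036) = 3091/((-24/47 + ¼) - 28036) = 3091/(-49/188 - 28036) = 3091/(-5270817/188) = 3091*(-188/5270817) = -581108/5270817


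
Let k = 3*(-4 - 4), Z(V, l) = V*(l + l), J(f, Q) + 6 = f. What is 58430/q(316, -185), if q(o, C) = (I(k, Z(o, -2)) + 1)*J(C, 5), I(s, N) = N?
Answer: 58430/241233 ≈ 0.24221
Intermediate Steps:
J(f, Q) = -6 + f
Z(V, l) = 2*V*l (Z(V, l) = V*(2*l) = 2*V*l)
k = -24 (k = 3*(-8) = -24)
q(o, C) = (1 - 4*o)*(-6 + C) (q(o, C) = (2*o*(-2) + 1)*(-6 + C) = (-4*o + 1)*(-6 + C) = (1 - 4*o)*(-6 + C))
58430/q(316, -185) = 58430/(((1 - 4*316)*(-6 - 185))) = 58430/(((1 - 1264)*(-191))) = 58430/((-1263*(-191))) = 58430/241233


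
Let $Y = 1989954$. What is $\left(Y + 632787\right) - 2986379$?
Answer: $-363638$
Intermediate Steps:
$\left(Y + 632787\right) - 2986379 = \left(1989954 + 632787\right) - 2986379 = 2622741 - 2986379 = -363638$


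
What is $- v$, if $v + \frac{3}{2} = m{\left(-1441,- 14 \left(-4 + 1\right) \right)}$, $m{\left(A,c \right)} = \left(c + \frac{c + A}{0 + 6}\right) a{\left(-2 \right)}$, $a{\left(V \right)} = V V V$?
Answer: $- \frac{9167}{6} \approx -1527.8$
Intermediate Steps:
$a{\left(V \right)} = V^{3}$ ($a{\left(V \right)} = V^{2} V = V^{3}$)
$m{\left(A,c \right)} = - \frac{28 c}{3} - \frac{4 A}{3}$ ($m{\left(A,c \right)} = \left(c + \frac{c + A}{0 + 6}\right) \left(-2\right)^{3} = \left(c + \frac{A + c}{6}\right) \left(-8\right) = \left(c + \left(A + c\right) \frac{1}{6}\right) \left(-8\right) = \left(c + \left(\frac{A}{6} + \frac{c}{6}\right)\right) \left(-8\right) = \left(\frac{A}{6} + \frac{7 c}{6}\right) \left(-8\right) = - \frac{28 c}{3} - \frac{4 A}{3}$)
$v = \frac{9167}{6}$ ($v = - \frac{3}{2} - \left(- \frac{5764}{3} + \frac{28 \left(- 14 \left(-4 + 1\right)\right)}{3}\right) = - \frac{3}{2} + \left(- \frac{28 \left(\left(-14\right) \left(-3\right)\right)}{3} + \frac{5764}{3}\right) = - \frac{3}{2} + \left(\left(- \frac{28}{3}\right) 42 + \frac{5764}{3}\right) = - \frac{3}{2} + \left(-392 + \frac{5764}{3}\right) = - \frac{3}{2} + \frac{4588}{3} = \frac{9167}{6} \approx 1527.8$)
$- v = \left(-1\right) \frac{9167}{6} = - \frac{9167}{6}$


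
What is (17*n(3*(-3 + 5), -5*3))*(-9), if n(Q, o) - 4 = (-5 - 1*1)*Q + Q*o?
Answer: 18666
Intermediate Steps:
n(Q, o) = 4 - 6*Q + Q*o (n(Q, o) = 4 + ((-5 - 1*1)*Q + Q*o) = 4 + ((-5 - 1)*Q + Q*o) = 4 + (-6*Q + Q*o) = 4 - 6*Q + Q*o)
(17*n(3*(-3 + 5), -5*3))*(-9) = (17*(4 - 18*(-3 + 5) + (3*(-3 + 5))*(-5*3)))*(-9) = (17*(4 - 18*2 + (3*2)*(-15)))*(-9) = (17*(4 - 6*6 + 6*(-15)))*(-9) = (17*(4 - 36 - 90))*(-9) = (17*(-122))*(-9) = -2074*(-9) = 18666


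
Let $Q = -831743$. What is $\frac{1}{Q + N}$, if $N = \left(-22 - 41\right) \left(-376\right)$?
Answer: $- \frac{1}{808055} \approx -1.2375 \cdot 10^{-6}$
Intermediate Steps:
$N = 23688$ ($N = \left(-63\right) \left(-376\right) = 23688$)
$\frac{1}{Q + N} = \frac{1}{-831743 + 23688} = \frac{1}{-808055} = - \frac{1}{808055}$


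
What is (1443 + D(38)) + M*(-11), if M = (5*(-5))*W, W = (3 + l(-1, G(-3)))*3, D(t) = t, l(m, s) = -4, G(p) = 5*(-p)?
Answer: 656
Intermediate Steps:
G(p) = -5*p
W = -3 (W = (3 - 4)*3 = -1*3 = -3)
M = 75 (M = (5*(-5))*(-3) = -25*(-3) = 75)
(1443 + D(38)) + M*(-11) = (1443 + 38) + 75*(-11) = 1481 - 825 = 656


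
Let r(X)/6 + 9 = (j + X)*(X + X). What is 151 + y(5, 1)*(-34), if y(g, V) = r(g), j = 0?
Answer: -8213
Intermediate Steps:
r(X) = -54 + 12*X**2 (r(X) = -54 + 6*((0 + X)*(X + X)) = -54 + 6*(X*(2*X)) = -54 + 6*(2*X**2) = -54 + 12*X**2)
y(g, V) = -54 + 12*g**2
151 + y(5, 1)*(-34) = 151 + (-54 + 12*5**2)*(-34) = 151 + (-54 + 12*25)*(-34) = 151 + (-54 + 300)*(-34) = 151 + 246*(-34) = 151 - 8364 = -8213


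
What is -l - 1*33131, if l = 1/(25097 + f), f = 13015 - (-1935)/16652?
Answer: -21026355891281/634642959 ≈ -33131.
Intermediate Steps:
f = 216727715/16652 (f = 13015 - (-1935)/16652 = 13015 - 1*(-1935/16652) = 13015 + 1935/16652 = 216727715/16652 ≈ 13015.)
l = 16652/634642959 (l = 1/(25097 + 216727715/16652) = 1/(634642959/16652) = 16652/634642959 ≈ 2.6238e-5)
-l - 1*33131 = -1*16652/634642959 - 1*33131 = -16652/634642959 - 33131 = -21026355891281/634642959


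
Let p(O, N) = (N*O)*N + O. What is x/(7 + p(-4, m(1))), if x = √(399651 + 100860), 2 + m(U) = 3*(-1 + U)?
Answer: -√500511/13 ≈ -54.421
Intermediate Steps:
m(U) = -5 + 3*U (m(U) = -2 + 3*(-1 + U) = -2 + (-3 + 3*U) = -5 + 3*U)
x = √500511 ≈ 707.47
p(O, N) = O + O*N² (p(O, N) = O*N² + O = O + O*N²)
x/(7 + p(-4, m(1))) = √500511/(7 - 4*(1 + (-5 + 3*1)²)) = √500511/(7 - 4*(1 + (-5 + 3)²)) = √500511/(7 - 4*(1 + (-2)²)) = √500511/(7 - 4*(1 + 4)) = √500511/(7 - 4*5) = √500511/(7 - 20) = √500511/(-13) = √500511*(-1/13) = -√500511/13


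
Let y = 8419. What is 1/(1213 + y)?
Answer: 1/9632 ≈ 0.00010382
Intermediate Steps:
1/(1213 + y) = 1/(1213 + 8419) = 1/9632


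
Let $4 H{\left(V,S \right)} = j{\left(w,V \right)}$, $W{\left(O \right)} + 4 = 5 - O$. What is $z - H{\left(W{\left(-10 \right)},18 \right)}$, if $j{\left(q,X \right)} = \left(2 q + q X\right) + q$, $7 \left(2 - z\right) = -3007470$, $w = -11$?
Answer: $\frac{6015507}{14} \approx 4.2968 \cdot 10^{5}$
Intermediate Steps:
$z = \frac{3007484}{7}$ ($z = 2 - - \frac{3007470}{7} = 2 + \frac{3007470}{7} = \frac{3007484}{7} \approx 4.2964 \cdot 10^{5}$)
$W{\left(O \right)} = 1 - O$ ($W{\left(O \right)} = -4 - \left(-5 + O\right) = 1 - O$)
$j{\left(q,X \right)} = 3 q + X q$ ($j{\left(q,X \right)} = \left(2 q + X q\right) + q = 3 q + X q$)
$H{\left(V,S \right)} = - \frac{33}{4} - \frac{11 V}{4}$ ($H{\left(V,S \right)} = \frac{\left(-11\right) \left(3 + V\right)}{4} = \frac{-33 - 11 V}{4} = - \frac{33}{4} - \frac{11 V}{4}$)
$z - H{\left(W{\left(-10 \right)},18 \right)} = \frac{3007484}{7} - \left(- \frac{33}{4} - \frac{11 \left(1 - -10\right)}{4}\right) = \frac{3007484}{7} - \left(- \frac{33}{4} - \frac{11 \left(1 + 10\right)}{4}\right) = \frac{3007484}{7} - \left(- \frac{33}{4} - \frac{121}{4}\right) = \frac{3007484}{7} - - \frac{77}{2} = \frac{3007484}{7} + \frac{77}{2} = \frac{6015507}{14}$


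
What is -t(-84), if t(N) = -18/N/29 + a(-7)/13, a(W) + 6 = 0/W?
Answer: 2397/5278 ≈ 0.45415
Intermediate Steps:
a(W) = -6 (a(W) = -6 + 0/W = -6 + 0 = -6)
t(N) = -6/13 - 18/(29*N) (t(N) = -18/N/29 - 6/13 = -18/N*(1/29) - 6*1/13 = -18/(29*N) - 6/13 = -6/13 - 18/(29*N))
-t(-84) = -6*(-39 - 29*(-84))/(377*(-84)) = -6*(-1)*(-39 + 2436)/(377*84) = -6*(-1)*2397/(377*84) = -1*(-2397/5278) = 2397/5278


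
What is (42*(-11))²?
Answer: 213444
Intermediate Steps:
(42*(-11))² = (-462)² = 213444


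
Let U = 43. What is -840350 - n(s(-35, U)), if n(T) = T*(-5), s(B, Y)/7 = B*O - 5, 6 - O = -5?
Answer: -854000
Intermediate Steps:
O = 11 (O = 6 - 1*(-5) = 6 + 5 = 11)
s(B, Y) = -35 + 77*B (s(B, Y) = 7*(B*11 - 5) = 7*(11*B - 5) = 7*(-5 + 11*B) = -35 + 77*B)
n(T) = -5*T
-840350 - n(s(-35, U)) = -840350 - (-5)*(-35 + 77*(-35)) = -840350 - (-5)*(-35 - 2695) = -840350 - (-5)*(-2730) = -840350 - 1*13650 = -840350 - 13650 = -854000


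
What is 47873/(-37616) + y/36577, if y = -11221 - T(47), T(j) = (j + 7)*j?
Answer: -2268609265/1375880432 ≈ -1.6488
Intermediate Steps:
T(j) = j*(7 + j) (T(j) = (7 + j)*j = j*(7 + j))
y = -13759 (y = -11221 - 47*(7 + 47) = -11221 - 47*54 = -11221 - 1*2538 = -11221 - 2538 = -13759)
47873/(-37616) + y/36577 = 47873/(-37616) - 13759/36577 = 47873*(-1/37616) - 13759*1/36577 = -47873/37616 - 13759/36577 = -2268609265/1375880432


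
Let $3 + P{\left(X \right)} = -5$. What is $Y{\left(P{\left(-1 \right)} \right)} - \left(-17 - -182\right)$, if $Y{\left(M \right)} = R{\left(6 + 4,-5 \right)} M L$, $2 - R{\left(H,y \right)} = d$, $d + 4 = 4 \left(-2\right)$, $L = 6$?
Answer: $-837$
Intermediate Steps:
$P{\left(X \right)} = -8$ ($P{\left(X \right)} = -3 - 5 = -8$)
$d = -12$ ($d = -4 + 4 \left(-2\right) = -4 - 8 = -12$)
$R{\left(H,y \right)} = 14$ ($R{\left(H,y \right)} = 2 - -12 = 2 + 12 = 14$)
$Y{\left(M \right)} = 84 M$ ($Y{\left(M \right)} = 14 M 6 = 84 M$)
$Y{\left(P{\left(-1 \right)} \right)} - \left(-17 - -182\right) = 84 \left(-8\right) - \left(-17 - -182\right) = -672 - \left(-17 + 182\right) = -672 - 165 = -837$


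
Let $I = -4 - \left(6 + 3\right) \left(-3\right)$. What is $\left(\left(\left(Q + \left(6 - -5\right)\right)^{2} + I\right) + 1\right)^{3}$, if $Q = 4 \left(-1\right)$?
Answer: $389017$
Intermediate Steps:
$Q = -4$
$I = 23$ ($I = -4 - 9 \left(-3\right) = -4 - -27 = -4 + 27 = 23$)
$\left(\left(\left(Q + \left(6 - -5\right)\right)^{2} + I\right) + 1\right)^{3} = \left(\left(\left(-4 + \left(6 - -5\right)\right)^{2} + 23\right) + 1\right)^{3} = \left(\left(\left(-4 + \left(6 + 5\right)\right)^{2} + 23\right) + 1\right)^{3} = \left(\left(\left(-4 + 11\right)^{2} + 23\right) + 1\right)^{3} = \left(\left(7^{2} + 23\right) + 1\right)^{3} = \left(\left(49 + 23\right) + 1\right)^{3} = \left(72 + 1\right)^{3} = 73^{3} = 389017$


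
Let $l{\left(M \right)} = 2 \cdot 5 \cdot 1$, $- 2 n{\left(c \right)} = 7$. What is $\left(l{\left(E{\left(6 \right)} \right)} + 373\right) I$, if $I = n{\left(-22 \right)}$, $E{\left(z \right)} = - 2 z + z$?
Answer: $- \frac{2681}{2} \approx -1340.5$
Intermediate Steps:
$n{\left(c \right)} = - \frac{7}{2}$ ($n{\left(c \right)} = \left(- \frac{1}{2}\right) 7 = - \frac{7}{2}$)
$E{\left(z \right)} = - z$
$I = - \frac{7}{2} \approx -3.5$
$l{\left(M \right)} = 10$ ($l{\left(M \right)} = 2 \cdot 5 = 10$)
$\left(l{\left(E{\left(6 \right)} \right)} + 373\right) I = \left(10 + 373\right) \left(- \frac{7}{2}\right) = 383 \left(- \frac{7}{2}\right) = - \frac{2681}{2}$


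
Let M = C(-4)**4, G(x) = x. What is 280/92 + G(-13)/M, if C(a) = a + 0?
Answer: 17621/5888 ≈ 2.9927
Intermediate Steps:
C(a) = a
M = 256 (M = (-4)**4 = 256)
280/92 + G(-13)/M = 280/92 - 13/256 = 280*(1/92) - 13*1/256 = 70/23 - 13/256 = 17621/5888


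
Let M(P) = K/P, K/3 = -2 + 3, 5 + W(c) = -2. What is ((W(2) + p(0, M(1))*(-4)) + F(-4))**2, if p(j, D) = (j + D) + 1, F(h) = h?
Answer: 729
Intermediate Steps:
W(c) = -7 (W(c) = -5 - 2 = -7)
K = 3 (K = 3*(-2 + 3) = 3*1 = 3)
M(P) = 3/P
p(j, D) = 1 + D + j (p(j, D) = (D + j) + 1 = 1 + D + j)
((W(2) + p(0, M(1))*(-4)) + F(-4))**2 = ((-7 + (1 + 3/1 + 0)*(-4)) - 4)**2 = ((-7 + (1 + 3*1 + 0)*(-4)) - 4)**2 = ((-7 + (1 + 3 + 0)*(-4)) - 4)**2 = ((-7 + 4*(-4)) - 4)**2 = ((-7 - 16) - 4)**2 = (-23 - 4)**2 = (-27)**2 = 729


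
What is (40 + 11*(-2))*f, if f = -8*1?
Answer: -144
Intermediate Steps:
f = -8
(40 + 11*(-2))*f = (40 + 11*(-2))*(-8) = (40 - 22)*(-8) = 18*(-8) = -144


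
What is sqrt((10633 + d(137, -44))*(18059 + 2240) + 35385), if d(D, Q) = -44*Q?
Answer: 2*sqrt(63793379) ≈ 15974.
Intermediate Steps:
sqrt((10633 + d(137, -44))*(18059 + 2240) + 35385) = sqrt((10633 - 44*(-44))*(18059 + 2240) + 35385) = sqrt((10633 + 1936)*20299 + 35385) = sqrt(12569*20299 + 35385) = sqrt(255138131 + 35385) = sqrt(255173516) = 2*sqrt(63793379)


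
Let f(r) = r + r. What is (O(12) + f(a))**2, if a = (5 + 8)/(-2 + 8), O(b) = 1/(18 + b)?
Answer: 17161/900 ≈ 19.068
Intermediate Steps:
a = 13/6 ≈ 2.1667
f(r) = 2*r
(O(12) + f(a))**2 = (1/(18 + 12) + 2*(13/6))**2 = (1/30 + 13/3)**2 = (131/30)**2 = 17161/900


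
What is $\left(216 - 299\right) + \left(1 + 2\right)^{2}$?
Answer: $-74$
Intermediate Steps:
$\left(216 - 299\right) + \left(1 + 2\right)^{2} = -83 + 3^{2} = -83 + 9 = -74$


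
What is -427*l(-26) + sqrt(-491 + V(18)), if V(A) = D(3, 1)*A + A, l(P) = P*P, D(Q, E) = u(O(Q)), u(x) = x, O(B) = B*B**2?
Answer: -288652 + sqrt(13) ≈ -2.8865e+5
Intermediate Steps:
O(B) = B**3
D(Q, E) = Q**3
l(P) = P**2
V(A) = 28*A (V(A) = 3**3*A + A = 27*A + A = 28*A)
-427*l(-26) + sqrt(-491 + V(18)) = -427*(-26)**2 + sqrt(-491 + 28*18) = -427*676 + sqrt(-491 + 504) = -288652 + sqrt(13)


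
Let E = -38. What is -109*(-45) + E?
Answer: 4867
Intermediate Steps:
-109*(-45) + E = -109*(-45) - 38 = 4905 - 38 = 4867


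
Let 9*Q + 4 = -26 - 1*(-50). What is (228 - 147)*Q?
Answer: 180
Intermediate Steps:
Q = 20/9 (Q = -4/9 + (-26 - 1*(-50))/9 = -4/9 + (-26 + 50)/9 = -4/9 + (1/9)*24 = -4/9 + 8/3 = 20/9 ≈ 2.2222)
(228 - 147)*Q = (228 - 147)*(20/9) = 81*(20/9) = 180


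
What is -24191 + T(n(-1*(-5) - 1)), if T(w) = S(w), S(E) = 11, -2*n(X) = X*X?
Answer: -24180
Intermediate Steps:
n(X) = -X**2/2 (n(X) = -X*X/2 = -X**2/2)
T(w) = 11
-24191 + T(n(-1*(-5) - 1)) = -24191 + 11 = -24180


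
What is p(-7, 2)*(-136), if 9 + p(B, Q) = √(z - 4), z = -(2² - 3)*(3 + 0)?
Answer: 1224 - 136*I*√7 ≈ 1224.0 - 359.82*I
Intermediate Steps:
z = -3 (z = -(4 - 3)*3 = -3 ≈ -3.0000)
p(B, Q) = -9 + I*√7 (p(B, Q) = -9 + √(-3 - 4) = -9 + √(-7) = -9 + I*√7)
p(-7, 2)*(-136) = (-9 + I*√7)*(-136) = 1224 - 136*I*√7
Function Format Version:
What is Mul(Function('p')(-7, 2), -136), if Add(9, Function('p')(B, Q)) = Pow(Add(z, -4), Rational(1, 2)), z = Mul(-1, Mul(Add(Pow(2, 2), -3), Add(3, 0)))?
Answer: Add(1224, Mul(-136, I, Pow(7, Rational(1, 2)))) ≈ Add(1224.0, Mul(-359.82, I))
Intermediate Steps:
z = -3 (z = Mul(-1, Mul(Add(4, -3), 3)) = Mul(-1, Mul(1, 3)) = Mul(-1, 3) = -3)
Function('p')(B, Q) = Add(-9, Mul(I, Pow(7, Rational(1, 2)))) (Function('p')(B, Q) = Add(-9, Pow(Add(-3, -4), Rational(1, 2))) = Add(-9, Pow(-7, Rational(1, 2))) = Add(-9, Mul(I, Pow(7, Rational(1, 2)))))
Mul(Function('p')(-7, 2), -136) = Mul(Add(-9, Mul(I, Pow(7, Rational(1, 2)))), -136) = Add(1224, Mul(-136, I, Pow(7, Rational(1, 2))))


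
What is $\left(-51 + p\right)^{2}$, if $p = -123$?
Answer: $30276$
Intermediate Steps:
$\left(-51 + p\right)^{2} = \left(-51 - 123\right)^{2} = \left(-174\right)^{2} = 30276$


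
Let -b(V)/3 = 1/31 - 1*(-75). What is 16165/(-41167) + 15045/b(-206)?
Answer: -6437627445/95754442 ≈ -67.231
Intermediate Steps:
b(V) = -6978/31 (b(V) = -3*(1/31 - 1*(-75)) = -3*(1/31 + 75) = -3*2326/31 = -6978/31)
16165/(-41167) + 15045/b(-206) = 16165/(-41167) + 15045/(-6978/31) = 16165*(-1/41167) + 15045*(-31/6978) = -16165/41167 - 155465/2326 = -6437627445/95754442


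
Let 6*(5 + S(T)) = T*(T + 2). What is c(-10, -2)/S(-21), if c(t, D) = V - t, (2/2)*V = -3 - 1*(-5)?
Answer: 8/41 ≈ 0.19512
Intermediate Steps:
V = 2 (V = -3 - 1*(-5) = -3 + 5 = 2)
c(t, D) = 2 - t
S(T) = -5 + T*(2 + T)/6 (S(T) = -5 + (T*(T + 2))/6 = -5 + (T*(2 + T))/6 = -5 + T*(2 + T)/6)
c(-10, -2)/S(-21) = (2 - 1*(-10))/(-5 + (⅓)*(-21) + (⅙)*(-21)²) = (2 + 10)/(-5 - 7 + (⅙)*441) = 12/(-5 - 7 + 147/2) = 12/(123/2) = 12*(2/123) = 8/41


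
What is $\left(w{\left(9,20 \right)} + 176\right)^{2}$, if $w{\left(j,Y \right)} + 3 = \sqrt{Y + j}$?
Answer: $\left(173 + \sqrt{29}\right)^{2} \approx 31821.0$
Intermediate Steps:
$w{\left(j,Y \right)} = -3 + \sqrt{Y + j}$
$\left(w{\left(9,20 \right)} + 176\right)^{2} = \left(\left(-3 + \sqrt{20 + 9}\right) + 176\right)^{2} = \left(\left(-3 + \sqrt{29}\right) + 176\right)^{2} = \left(173 + \sqrt{29}\right)^{2}$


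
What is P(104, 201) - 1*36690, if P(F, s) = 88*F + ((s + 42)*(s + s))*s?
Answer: 19607348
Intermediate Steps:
P(F, s) = 88*F + 2*s²*(42 + s) (P(F, s) = 88*F + ((42 + s)*(2*s))*s = 88*F + (2*s*(42 + s))*s = 88*F + 2*s²*(42 + s))
P(104, 201) - 1*36690 = (2*201³ + 84*201² + 88*104) - 1*36690 = (2*8120601 + 84*40401 + 9152) - 36690 = (16241202 + 3393684 + 9152) - 36690 = 19644038 - 36690 = 19607348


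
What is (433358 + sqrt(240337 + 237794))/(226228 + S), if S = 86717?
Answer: 433358/312945 + sqrt(478131)/312945 ≈ 1.3870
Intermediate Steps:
(433358 + sqrt(240337 + 237794))/(226228 + S) = (433358 + sqrt(240337 + 237794))/(226228 + 86717) = (433358 + sqrt(478131))/312945 = (433358 + sqrt(478131))*(1/312945) = 433358/312945 + sqrt(478131)/312945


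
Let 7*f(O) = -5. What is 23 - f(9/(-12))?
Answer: 166/7 ≈ 23.714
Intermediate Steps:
f(O) = -5/7 (f(O) = (⅐)*(-5) = -5/7)
23 - f(9/(-12)) = 23 - 1*(-5/7) = 23 + 5/7 = 166/7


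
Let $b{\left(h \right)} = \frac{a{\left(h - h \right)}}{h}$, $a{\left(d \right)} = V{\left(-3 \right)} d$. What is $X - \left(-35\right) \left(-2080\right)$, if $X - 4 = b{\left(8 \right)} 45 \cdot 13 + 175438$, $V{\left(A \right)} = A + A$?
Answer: $102642$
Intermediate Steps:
$V{\left(A \right)} = 2 A$
$a{\left(d \right)} = - 6 d$ ($a{\left(d \right)} = 2 \left(-3\right) d = - 6 d$)
$b{\left(h \right)} = 0$ ($b{\left(h \right)} = \frac{\left(-6\right) \left(h - h\right)}{h} = \frac{\left(-6\right) 0}{h} = \frac{0}{h} = 0$)
$X = 175442$ ($X = 4 + \left(0 \cdot 45 \cdot 13 + 175438\right) = 4 + \left(0 \cdot 13 + 175438\right) = 4 + \left(0 + 175438\right) = 4 + 175438 = 175442$)
$X - \left(-35\right) \left(-2080\right) = 175442 - \left(-35\right) \left(-2080\right) = 175442 - 72800 = 102642$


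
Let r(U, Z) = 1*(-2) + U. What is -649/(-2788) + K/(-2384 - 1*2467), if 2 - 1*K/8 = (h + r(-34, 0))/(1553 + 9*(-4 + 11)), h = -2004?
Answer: 310629031/1365983388 ≈ 0.22740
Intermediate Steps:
r(U, Z) = -2 + U
K = 2636/101 (K = 16 - 8*(-2004 + (-2 - 34))/(1553 + 9*(-4 + 11)) = 16 - 8*(-2004 - 36)/(1553 + 9*7) = 16 - (-16320)/(1553 + 63) = 16 - (-16320)/1616 = 16 - 8*(-255/202) = 16 + 1020/101 = 2636/101 ≈ 26.099)
-649/(-2788) + K/(-2384 - 1*2467) = -649/(-2788) + 2636/(101*(-2384 - 1*2467)) = -649*(-1/2788) + 2636/(101*(-2384 - 2467)) = 649/2788 + (2636/101)/(-4851) = 649/2788 + (2636/101)*(-1/4851) = 649/2788 - 2636/489951 = 310629031/1365983388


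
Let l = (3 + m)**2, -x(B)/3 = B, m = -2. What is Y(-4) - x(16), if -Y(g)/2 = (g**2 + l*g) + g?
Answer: 32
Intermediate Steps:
x(B) = -3*B
l = 1 (l = (3 - 2)**2 = 1**2 = 1)
Y(g) = -4*g - 2*g**2 (Y(g) = -2*((g**2 + 1*g) + g) = -2*((g**2 + g) + g) = -2*((g + g**2) + g) = -2*(g**2 + 2*g) = -4*g - 2*g**2)
Y(-4) - x(16) = -2*(-4)*(2 - 4) - (-3)*16 = -2*(-4)*(-2) - 1*(-48) = -16 + 48 = 32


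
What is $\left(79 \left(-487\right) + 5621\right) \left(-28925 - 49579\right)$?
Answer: $2579013408$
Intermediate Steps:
$\left(79 \left(-487\right) + 5621\right) \left(-28925 - 49579\right) = \left(-38473 + 5621\right) \left(-78504\right) = \left(-32852\right) \left(-78504\right) = 2579013408$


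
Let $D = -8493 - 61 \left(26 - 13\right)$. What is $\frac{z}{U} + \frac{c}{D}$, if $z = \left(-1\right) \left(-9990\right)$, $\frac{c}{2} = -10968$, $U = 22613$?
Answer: $\frac{294402954}{104992159} \approx 2.804$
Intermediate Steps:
$c = -21936$ ($c = 2 \left(-10968\right) = -21936$)
$D = -9286$ ($D = -8493 - 793 = -9286$)
$z = 9990$
$\frac{z}{U} + \frac{c}{D} = \frac{9990}{22613} - \frac{21936}{-9286} = 9990 \cdot \frac{1}{22613} - - \frac{10968}{4643} = \frac{9990}{22613} + \frac{10968}{4643} = \frac{294402954}{104992159}$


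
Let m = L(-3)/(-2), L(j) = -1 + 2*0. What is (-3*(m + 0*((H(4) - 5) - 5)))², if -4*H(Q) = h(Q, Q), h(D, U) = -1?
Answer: 9/4 ≈ 2.2500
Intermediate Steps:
H(Q) = ¼ (H(Q) = -¼*(-1) = ¼)
L(j) = -1 (L(j) = -1 + 0 = -1)
m = ½ (m = -1/(-2) = -1*(-½) = ½ ≈ 0.50000)
(-3*(m + 0*((H(4) - 5) - 5)))² = (-3*(½ + 0*((¼ - 5) - 5)))² = (-3*(½ + 0*(-19/4 - 5)))² = (-3*(½ + 0*(-39/4)))² = (-3*(½ + 0))² = (-3*½)² = (-3/2)² = 9/4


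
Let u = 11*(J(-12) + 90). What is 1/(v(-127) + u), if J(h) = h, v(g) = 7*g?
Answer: -1/31 ≈ -0.032258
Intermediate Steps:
u = 858 (u = 11*(-12 + 90) = 11*78 = 858)
1/(v(-127) + u) = 1/(7*(-127) + 858) = 1/(-889 + 858) = 1/(-31) = -1/31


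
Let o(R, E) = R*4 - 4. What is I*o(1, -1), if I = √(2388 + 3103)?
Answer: 0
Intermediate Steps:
o(R, E) = -4 + 4*R (o(R, E) = 4*R - 4 = -4 + 4*R)
I = 17*√19 (I = √5491 = 17*√19 ≈ 74.101)
I*o(1, -1) = (17*√19)*(-4 + 4*1) = (17*√19)*(-4 + 4) = (17*√19)*0 = 0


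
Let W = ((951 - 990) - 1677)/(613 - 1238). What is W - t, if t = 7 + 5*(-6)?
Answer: 16091/625 ≈ 25.746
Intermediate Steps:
W = 1716/625 (W = (-39 - 1677)/(-625) = -1716*(-1/625) = 1716/625 ≈ 2.7456)
t = -23 (t = 7 - 30 = -23)
W - t = 1716/625 - 1*(-23) = 1716/625 + 23 = 16091/625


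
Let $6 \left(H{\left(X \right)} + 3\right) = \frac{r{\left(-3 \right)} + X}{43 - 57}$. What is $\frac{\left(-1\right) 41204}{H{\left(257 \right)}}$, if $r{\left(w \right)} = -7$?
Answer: $\frac{1730568}{251} \approx 6894.7$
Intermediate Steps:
$H{\left(X \right)} = - \frac{35}{12} - \frac{X}{84}$ ($H{\left(X \right)} = -3 + \frac{\left(-7 + X\right) \frac{1}{43 - 57}}{6} = -3 + \frac{\left(-7 + X\right) \frac{1}{-14}}{6} = -3 + \frac{\left(-7 + X\right) \left(- \frac{1}{14}\right)}{6} = -3 + \frac{\frac{1}{2} - \frac{X}{14}}{6} = -3 - \left(- \frac{1}{12} + \frac{X}{84}\right) = - \frac{35}{12} - \frac{X}{84}$)
$\frac{\left(-1\right) 41204}{H{\left(257 \right)}} = \frac{\left(-1\right) 41204}{- \frac{35}{12} - \frac{257}{84}} = - \frac{41204}{- \frac{35}{12} - \frac{257}{84}} = - \frac{41204}{- \frac{251}{42}} = \left(-41204\right) \left(- \frac{42}{251}\right) = \frac{1730568}{251}$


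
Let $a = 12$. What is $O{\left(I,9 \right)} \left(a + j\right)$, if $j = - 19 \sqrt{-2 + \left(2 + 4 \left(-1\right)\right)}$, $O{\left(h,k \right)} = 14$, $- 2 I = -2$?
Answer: $168 - 532 i \approx 168.0 - 532.0 i$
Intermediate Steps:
$I = 1$ ($I = \left(- \frac{1}{2}\right) \left(-2\right) = 1$)
$j = - 38 i$ ($j = - 19 \sqrt{-2 + \left(2 - 4\right)} = - 19 \sqrt{-2 - 2} = - 19 \sqrt{-4} = - 19 \cdot 2 i = - 38 i \approx - 38.0 i$)
$O{\left(I,9 \right)} \left(a + j\right) = 14 \left(12 - 38 i\right) = 168 - 532 i$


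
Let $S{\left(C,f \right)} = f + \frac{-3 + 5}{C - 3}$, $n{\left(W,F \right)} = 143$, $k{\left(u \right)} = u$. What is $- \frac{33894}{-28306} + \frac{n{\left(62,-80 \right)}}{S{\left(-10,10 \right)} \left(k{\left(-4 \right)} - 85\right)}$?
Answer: $\frac{166749797}{161230976} \approx 1.0342$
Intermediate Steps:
$S{\left(C,f \right)} = f + \frac{2}{-3 + C}$
$- \frac{33894}{-28306} + \frac{n{\left(62,-80 \right)}}{S{\left(-10,10 \right)} \left(k{\left(-4 \right)} - 85\right)} = - \frac{33894}{-28306} + \frac{143}{\frac{2 - 30 - 100}{-3 - 10} \left(-4 - 85\right)} = \left(-33894\right) \left(- \frac{1}{28306}\right) + \frac{143}{\frac{2 - 30 - 100}{-13} \left(-89\right)} = \frac{16947}{14153} + \frac{143}{\left(- \frac{1}{13}\right) \left(-128\right) \left(-89\right)} = \frac{16947}{14153} + \frac{143}{\frac{128}{13} \left(-89\right)} = \frac{16947}{14153} + \frac{143}{- \frac{11392}{13}} = \frac{16947}{14153} + 143 \left(- \frac{13}{11392}\right) = \frac{16947}{14153} - \frac{1859}{11392} = \frac{166749797}{161230976}$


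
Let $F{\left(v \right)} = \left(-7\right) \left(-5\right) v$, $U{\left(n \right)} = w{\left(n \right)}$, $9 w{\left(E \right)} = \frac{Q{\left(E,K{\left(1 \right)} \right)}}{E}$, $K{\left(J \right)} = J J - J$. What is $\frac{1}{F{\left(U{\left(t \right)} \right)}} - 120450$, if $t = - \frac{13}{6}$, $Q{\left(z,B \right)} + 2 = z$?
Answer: $- \frac{105393633}{875} \approx -1.2045 \cdot 10^{5}$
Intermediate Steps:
$K{\left(J \right)} = J^{2} - J$
$Q{\left(z,B \right)} = -2 + z$
$w{\left(E \right)} = \frac{-2 + E}{9 E}$ ($w{\left(E \right)} = \frac{\left(-2 + E\right) \frac{1}{E}}{9} = \frac{\frac{1}{E} \left(-2 + E\right)}{9} = \frac{-2 + E}{9 E}$)
$t = - \frac{13}{6}$ ($t = \left(-13\right) \frac{1}{6} = - \frac{13}{6} \approx -2.1667$)
$U{\left(n \right)} = \frac{-2 + n}{9 n}$
$F{\left(v \right)} = 35 v$
$\frac{1}{F{\left(U{\left(t \right)} \right)}} - 120450 = \frac{1}{35 \frac{-2 - \frac{13}{6}}{9 \left(- \frac{13}{6}\right)}} - 120450 = \frac{1}{35 \cdot \frac{1}{9} \left(- \frac{6}{13}\right) \left(- \frac{25}{6}\right)} - 120450 = \frac{1}{35 \cdot \frac{25}{117}} - 120450 = \frac{1}{\frac{875}{117}} - 120450 = \frac{117}{875} - 120450 = - \frac{105393633}{875}$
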